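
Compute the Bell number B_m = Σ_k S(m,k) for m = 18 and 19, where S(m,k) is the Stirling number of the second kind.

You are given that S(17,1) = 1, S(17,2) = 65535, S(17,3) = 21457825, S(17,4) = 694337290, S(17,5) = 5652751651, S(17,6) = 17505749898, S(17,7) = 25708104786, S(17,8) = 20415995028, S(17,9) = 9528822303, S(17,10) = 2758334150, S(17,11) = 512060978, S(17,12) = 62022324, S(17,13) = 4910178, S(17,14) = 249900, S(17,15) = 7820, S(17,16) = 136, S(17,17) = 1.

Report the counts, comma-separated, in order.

i=18: T(18,1)=0+1·1=1 | T(18,2)=1+2·65535=131071 | T(18,3)=65535+3·21457825=64439010 | T(18,4)=21457825+4·694337290=2798806985 | T(18,5)=694337290+5·5652751651=28958095545 | T(18,6)=5652751651+6·17505749898=110687251039 | T(18,7)=17505749898+7·25708104786=197462483400 | T(18,8)=25708104786+8·20415995028=189036065010 | T(18,9)=20415995028+9·9528822303=106175395755 | T(18,10)=9528822303+10·2758334150=37112163803 | T(18,11)=2758334150+11·512060978=8391004908 | T(18,12)=512060978+12·62022324=1256328866 | T(18,13)=62022324+13·4910178=125854638 | T(18,14)=4910178+14·249900=8408778 | T(18,15)=249900+15·7820=367200 | T(18,16)=7820+16·136=9996 | T(18,17)=136+17·1=153 | T(18,18)=1+18·0=1
i=19: T(19,1)=0+1·1=1 | T(19,2)=1+2·131071=262143 | T(19,3)=131071+3·64439010=193448101 | T(19,4)=64439010+4·2798806985=11259666950 | T(19,5)=2798806985+5·28958095545=147589284710 | T(19,6)=28958095545+6·110687251039=693081601779 | T(19,7)=110687251039+7·197462483400=1492924634839 | T(19,8)=197462483400+8·189036065010=1709751003480 | T(19,9)=189036065010+9·106175395755=1144614626805 | T(19,10)=106175395755+10·37112163803=477297033785 | T(19,11)=37112163803+11·8391004908=129413217791 | T(19,12)=8391004908+12·1256328866=23466951300 | T(19,13)=1256328866+13·125854638=2892439160 | T(19,14)=125854638+14·8408778=243577530 | T(19,15)=8408778+15·367200=13916778 | T(19,16)=367200+16·9996=527136 | T(19,17)=9996+17·153=12597 | T(19,18)=153+18·1=171 | T(19,19)=1+19·0=1
B_18 = ΣS(18,k) = 1+131071+64439010+2798806985+28958095545+110687251039+197462483400+189036065010+106175395755+37112163803+8391004908+1256328866+125854638+8408778+367200+9996+153+1 = 682076806159
B_19 = ΣS(19,k) = 1+262143+193448101+11259666950+147589284710+693081601779+1492924634839+1709751003480+1144614626805+477297033785+129413217791+23466951300+2892439160+243577530+13916778+527136+12597+171+1 = 5832742205057

682076806159, 5832742205057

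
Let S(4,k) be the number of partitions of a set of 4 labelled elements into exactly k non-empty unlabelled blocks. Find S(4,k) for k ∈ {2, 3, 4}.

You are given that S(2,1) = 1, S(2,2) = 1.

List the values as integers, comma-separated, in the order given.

[3] T[3,1]:1*1+0=1 · T[3,2]:2*1+1=3 · T[3,3]:3*0+1=1
[4] T[4,2]:2*3+1=7 · T[4,3]:3*1+3=6 · T[4,4]:4*0+1=1
Read S(4,2) = 7, S(4,3) = 6, S(4,4) = 1.

7, 6, 1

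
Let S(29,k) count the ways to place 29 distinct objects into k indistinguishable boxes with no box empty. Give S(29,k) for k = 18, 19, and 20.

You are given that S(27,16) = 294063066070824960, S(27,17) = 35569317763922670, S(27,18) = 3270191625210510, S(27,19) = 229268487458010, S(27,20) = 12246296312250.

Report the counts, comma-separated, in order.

2598531274376323650, 239332331869053150, 17110181160972900

row 28: T[28][17]=17·35569317763922670+294063066070824960=898741468057510350  T[28][18]=18·3270191625210510+35569317763922670=94432767017711850  T[28][19]=19·229268487458010+3270191625210510=7626292886912700  T[28][20]=20·12246296312250+229268487458010=474194413703010
row 29: T[29][18]=18·94432767017711850+898741468057510350=2598531274376323650  T[29][19]=19·7626292886912700+94432767017711850=239332331869053150  T[29][20]=20·474194413703010+7626292886912700=17110181160972900
Read S(29,18) = 2598531274376323650, S(29,19) = 239332331869053150, S(29,20) = 17110181160972900.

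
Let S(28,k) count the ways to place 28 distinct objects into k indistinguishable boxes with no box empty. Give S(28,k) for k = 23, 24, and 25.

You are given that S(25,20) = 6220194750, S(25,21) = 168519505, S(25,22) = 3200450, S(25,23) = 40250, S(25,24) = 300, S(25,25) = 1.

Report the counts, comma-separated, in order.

@26  (26,21):168519505·21+6220194750→9759104355, (26,22):3200450·22+168519505→238929405, (26,23):40250·23+3200450→4126200, (26,24):300·24+40250→47450, (26,25):1·25+300→325
@27  (27,22):238929405·22+9759104355→15015551265, (27,23):4126200·23+238929405→333832005, (27,24):47450·24+4126200→5265000, (27,25):325·25+47450→55575
@28  (28,23):333832005·23+15015551265→22693687380, (28,24):5265000·24+333832005→460192005, (28,25):55575·25+5265000→6654375
Read S(28,23) = 22693687380, S(28,24) = 460192005, S(28,25) = 6654375.

22693687380, 460192005, 6654375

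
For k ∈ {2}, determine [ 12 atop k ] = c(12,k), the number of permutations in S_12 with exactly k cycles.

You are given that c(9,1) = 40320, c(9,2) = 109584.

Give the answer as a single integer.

120543840

@10  (10,1):40320·9+0→362880, (10,2):109584·9+40320→1026576
@11  (11,1):362880·10+0→3628800, (11,2):1026576·10+362880→10628640
@12  (12,2):10628640·11+3628800→120543840
Read c(12,2) = 120543840.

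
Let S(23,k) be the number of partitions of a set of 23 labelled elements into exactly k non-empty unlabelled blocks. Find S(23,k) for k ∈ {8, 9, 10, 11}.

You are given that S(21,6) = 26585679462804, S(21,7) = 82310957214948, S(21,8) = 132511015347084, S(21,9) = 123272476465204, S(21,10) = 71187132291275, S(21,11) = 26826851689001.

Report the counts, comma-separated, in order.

9741955019900400, 12320068811796900, 9593401297313460, 4864251308951100

i=22: T(22,7)=26585679462804+7·82310957214948=602762379967440 | T(22,8)=82310957214948+8·132511015347084=1142399079991620 | T(22,9)=132511015347084+9·123272476465204=1241963303533920 | T(22,10)=123272476465204+10·71187132291275=835143799377954 | T(22,11)=71187132291275+11·26826851689001=366282500870286
i=23: T(23,8)=602762379967440+8·1142399079991620=9741955019900400 | T(23,9)=1142399079991620+9·1241963303533920=12320068811796900 | T(23,10)=1241963303533920+10·835143799377954=9593401297313460 | T(23,11)=835143799377954+11·366282500870286=4864251308951100
Read S(23,8) = 9741955019900400, S(23,9) = 12320068811796900, S(23,10) = 9593401297313460, S(23,11) = 4864251308951100.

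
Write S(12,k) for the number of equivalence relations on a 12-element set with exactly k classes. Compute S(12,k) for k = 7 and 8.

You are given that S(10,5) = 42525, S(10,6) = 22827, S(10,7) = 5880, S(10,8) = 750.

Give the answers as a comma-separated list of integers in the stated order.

@11  (11,6):22827·6+42525→179487, (11,7):5880·7+22827→63987, (11,8):750·8+5880→11880
@12  (12,7):63987·7+179487→627396, (12,8):11880·8+63987→159027
Read S(12,7) = 627396, S(12,8) = 159027.

627396, 159027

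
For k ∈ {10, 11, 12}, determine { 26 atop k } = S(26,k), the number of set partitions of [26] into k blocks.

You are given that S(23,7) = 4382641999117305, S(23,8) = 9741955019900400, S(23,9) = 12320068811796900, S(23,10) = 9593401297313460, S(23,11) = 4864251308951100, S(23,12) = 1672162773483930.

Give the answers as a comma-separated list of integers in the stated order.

[24] T[24,8]:8*9741955019900400+4382641999117305=82318282158320505 · T[24,9]:9*12320068811796900+9741955019900400=120622574326072500 · T[24,10]:10*9593401297313460+12320068811796900=108254081784931500 · T[24,11]:11*4864251308951100+9593401297313460=63100165695775560 · T[24,12]:12*1672162773483930+4864251308951100=24930204590758260
[25] T[25,9]:9*120622574326072500+82318282158320505=1167921451092973005 · T[25,10]:10*108254081784931500+120622574326072500=1203163392175387500 · T[25,11]:11*63100165695775560+108254081784931500=802355904438462660 · T[25,12]:12*24930204590758260+63100165695775560=362262620784874680
[26] T[26,10]:10*1203163392175387500+1167921451092973005=13199555372846848005 · T[26,11]:11*802355904438462660+1203163392175387500=10029078340998476760 · T[26,12]:12*362262620784874680+802355904438462660=5149507353856958820
Read S(26,10) = 13199555372846848005, S(26,11) = 10029078340998476760, S(26,12) = 5149507353856958820.

13199555372846848005, 10029078340998476760, 5149507353856958820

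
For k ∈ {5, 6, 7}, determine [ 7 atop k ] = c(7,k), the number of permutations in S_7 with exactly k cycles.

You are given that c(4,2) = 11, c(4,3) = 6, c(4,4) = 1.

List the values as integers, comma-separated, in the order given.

@5  (5,3):6·4+11→35, (5,4):1·4+6→10, (5,5):0·4+1→1
@6  (6,4):10·5+35→85, (6,5):1·5+10→15, (6,6):0·5+1→1
@7  (7,5):15·6+85→175, (7,6):1·6+15→21, (7,7):0·6+1→1
Read c(7,5) = 175, c(7,6) = 21, c(7,7) = 1.

175, 21, 1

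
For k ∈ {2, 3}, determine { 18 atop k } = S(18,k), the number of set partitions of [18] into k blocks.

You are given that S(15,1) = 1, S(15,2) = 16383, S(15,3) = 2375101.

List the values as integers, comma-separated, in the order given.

row 16: T[16][1]=1·1+0=1  T[16][2]=2·16383+1=32767  T[16][3]=3·2375101+16383=7141686
row 17: T[17][1]=1·1+0=1  T[17][2]=2·32767+1=65535  T[17][3]=3·7141686+32767=21457825
row 18: T[18][2]=2·65535+1=131071  T[18][3]=3·21457825+65535=64439010
Read S(18,2) = 131071, S(18,3) = 64439010.

131071, 64439010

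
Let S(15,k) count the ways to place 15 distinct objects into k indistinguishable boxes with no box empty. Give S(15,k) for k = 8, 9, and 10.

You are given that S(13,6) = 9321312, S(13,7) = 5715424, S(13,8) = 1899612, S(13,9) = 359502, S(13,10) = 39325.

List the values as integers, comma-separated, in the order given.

i=14: T(14,7)=9321312+7·5715424=49329280 | T(14,8)=5715424+8·1899612=20912320 | T(14,9)=1899612+9·359502=5135130 | T(14,10)=359502+10·39325=752752
i=15: T(15,8)=49329280+8·20912320=216627840 | T(15,9)=20912320+9·5135130=67128490 | T(15,10)=5135130+10·752752=12662650
Read S(15,8) = 216627840, S(15,9) = 67128490, S(15,10) = 12662650.

216627840, 67128490, 12662650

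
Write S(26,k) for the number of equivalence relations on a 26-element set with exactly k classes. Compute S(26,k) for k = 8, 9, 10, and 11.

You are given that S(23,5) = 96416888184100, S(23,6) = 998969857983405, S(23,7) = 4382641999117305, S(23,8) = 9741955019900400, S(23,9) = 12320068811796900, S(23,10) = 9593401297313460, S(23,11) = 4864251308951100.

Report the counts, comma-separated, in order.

5749622251945664950, 11201516780955125625, 13199555372846848005, 10029078340998476760

r24: T_24,6=6×998969857983405+96416888184100=6090236036084530; T_24,7=7×4382641999117305+998969857983405=31677463851804540; T_24,8=8×9741955019900400+4382641999117305=82318282158320505; T_24,9=9×12320068811796900+9741955019900400=120622574326072500; T_24,10=10×9593401297313460+12320068811796900=108254081784931500; T_24,11=11×4864251308951100+9593401297313460=63100165695775560
r25: T_25,7=7×31677463851804540+6090236036084530=227832482998716310; T_25,8=8×82318282158320505+31677463851804540=690223721118368580; T_25,9=9×120622574326072500+82318282158320505=1167921451092973005; T_25,10=10×108254081784931500+120622574326072500=1203163392175387500; T_25,11=11×63100165695775560+108254081784931500=802355904438462660
r26: T_26,8=8×690223721118368580+227832482998716310=5749622251945664950; T_26,9=9×1167921451092973005+690223721118368580=11201516780955125625; T_26,10=10×1203163392175387500+1167921451092973005=13199555372846848005; T_26,11=11×802355904438462660+1203163392175387500=10029078340998476760
Read S(26,8) = 5749622251945664950, S(26,9) = 11201516780955125625, S(26,10) = 13199555372846848005, S(26,11) = 10029078340998476760.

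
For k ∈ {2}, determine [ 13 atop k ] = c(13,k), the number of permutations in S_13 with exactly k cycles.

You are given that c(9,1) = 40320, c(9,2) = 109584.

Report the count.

1486442880

r10: T_10,1=9×40320+0=362880; T_10,2=9×109584+40320=1026576
r11: T_11,1=10×362880+0=3628800; T_11,2=10×1026576+362880=10628640
r12: T_12,1=11×3628800+0=39916800; T_12,2=11×10628640+3628800=120543840
r13: T_13,2=12×120543840+39916800=1486442880
Read c(13,2) = 1486442880.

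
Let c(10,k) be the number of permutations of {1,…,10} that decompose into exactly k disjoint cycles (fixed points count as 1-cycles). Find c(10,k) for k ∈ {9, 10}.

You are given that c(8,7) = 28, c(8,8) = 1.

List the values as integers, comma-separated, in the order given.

@9  (9,8):1·8+28→36, (9,9):0·8+1→1
@10  (10,9):1·9+36→45, (10,10):0·9+1→1
Read c(10,9) = 45, c(10,10) = 1.

45, 1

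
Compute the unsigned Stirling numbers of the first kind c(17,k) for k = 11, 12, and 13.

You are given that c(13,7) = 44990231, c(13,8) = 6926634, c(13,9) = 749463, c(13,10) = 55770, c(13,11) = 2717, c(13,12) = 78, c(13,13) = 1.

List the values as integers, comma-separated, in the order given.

2185031420, 156952432, 8394022

row 14: T[14][8]=13·6926634+44990231=135036473  T[14][9]=13·749463+6926634=16669653  T[14][10]=13·55770+749463=1474473  T[14][11]=13·2717+55770=91091  T[14][12]=13·78+2717=3731  T[14][13]=13·1+78=91
row 15: T[15][9]=14·16669653+135036473=368411615  T[15][10]=14·1474473+16669653=37312275  T[15][11]=14·91091+1474473=2749747  T[15][12]=14·3731+91091=143325  T[15][13]=14·91+3731=5005
row 16: T[16][10]=15·37312275+368411615=928095740  T[16][11]=15·2749747+37312275=78558480  T[16][12]=15·143325+2749747=4899622  T[16][13]=15·5005+143325=218400
row 17: T[17][11]=16·78558480+928095740=2185031420  T[17][12]=16·4899622+78558480=156952432  T[17][13]=16·218400+4899622=8394022
Read c(17,11) = 2185031420, c(17,12) = 156952432, c(17,13) = 8394022.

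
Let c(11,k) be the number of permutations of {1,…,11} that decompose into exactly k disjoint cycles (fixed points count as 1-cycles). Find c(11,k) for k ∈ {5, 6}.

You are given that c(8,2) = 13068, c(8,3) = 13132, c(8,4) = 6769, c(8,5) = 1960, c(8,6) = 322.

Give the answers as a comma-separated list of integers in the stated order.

3416930, 902055

[9] T[9,3]:8*13132+13068=118124 · T[9,4]:8*6769+13132=67284 · T[9,5]:8*1960+6769=22449 · T[9,6]:8*322+1960=4536
[10] T[10,4]:9*67284+118124=723680 · T[10,5]:9*22449+67284=269325 · T[10,6]:9*4536+22449=63273
[11] T[11,5]:10*269325+723680=3416930 · T[11,6]:10*63273+269325=902055
Read c(11,5) = 3416930, c(11,6) = 902055.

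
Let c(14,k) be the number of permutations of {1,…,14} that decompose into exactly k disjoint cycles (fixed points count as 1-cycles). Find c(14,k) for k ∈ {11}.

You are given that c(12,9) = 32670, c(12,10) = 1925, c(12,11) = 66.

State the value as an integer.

[13] T[13,10]:12*1925+32670=55770 · T[13,11]:12*66+1925=2717
[14] T[14,11]:13*2717+55770=91091
Read c(14,11) = 91091.

91091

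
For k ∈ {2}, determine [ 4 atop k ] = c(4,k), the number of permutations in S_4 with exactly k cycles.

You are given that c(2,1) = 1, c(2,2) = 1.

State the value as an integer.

11

r3: T_3,1=2×1+0=2; T_3,2=2×1+1=3
r4: T_4,2=3×3+2=11
Read c(4,2) = 11.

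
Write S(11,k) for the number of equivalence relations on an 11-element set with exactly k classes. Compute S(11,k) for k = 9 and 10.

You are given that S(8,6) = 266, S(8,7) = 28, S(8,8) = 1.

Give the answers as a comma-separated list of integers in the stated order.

1155, 55

[9] T[9,7]:7*28+266=462 · T[9,8]:8*1+28=36 · T[9,9]:9*0+1=1
[10] T[10,8]:8*36+462=750 · T[10,9]:9*1+36=45 · T[10,10]:10*0+1=1
[11] T[11,9]:9*45+750=1155 · T[11,10]:10*1+45=55
Read S(11,9) = 1155, S(11,10) = 55.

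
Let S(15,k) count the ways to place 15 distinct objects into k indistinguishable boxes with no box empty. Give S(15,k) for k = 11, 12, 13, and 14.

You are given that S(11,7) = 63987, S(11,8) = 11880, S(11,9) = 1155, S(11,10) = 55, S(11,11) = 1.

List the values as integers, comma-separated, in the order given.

r12: T_12,8=8×11880+63987=159027; T_12,9=9×1155+11880=22275; T_12,10=10×55+1155=1705; T_12,11=11×1+55=66; T_12,12=12×0+1=1
r13: T_13,9=9×22275+159027=359502; T_13,10=10×1705+22275=39325; T_13,11=11×66+1705=2431; T_13,12=12×1+66=78; T_13,13=13×0+1=1
r14: T_14,10=10×39325+359502=752752; T_14,11=11×2431+39325=66066; T_14,12=12×78+2431=3367; T_14,13=13×1+78=91; T_14,14=14×0+1=1
r15: T_15,11=11×66066+752752=1479478; T_15,12=12×3367+66066=106470; T_15,13=13×91+3367=4550; T_15,14=14×1+91=105
Read S(15,11) = 1479478, S(15,12) = 106470, S(15,13) = 4550, S(15,14) = 105.

1479478, 106470, 4550, 105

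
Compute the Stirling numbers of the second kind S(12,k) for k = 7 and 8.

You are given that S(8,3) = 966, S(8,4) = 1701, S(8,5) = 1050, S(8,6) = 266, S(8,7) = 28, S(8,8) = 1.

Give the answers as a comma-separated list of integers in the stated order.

i=9: T(9,4)=966+4·1701=7770 | T(9,5)=1701+5·1050=6951 | T(9,6)=1050+6·266=2646 | T(9,7)=266+7·28=462 | T(9,8)=28+8·1=36
i=10: T(10,5)=7770+5·6951=42525 | T(10,6)=6951+6·2646=22827 | T(10,7)=2646+7·462=5880 | T(10,8)=462+8·36=750
i=11: T(11,6)=42525+6·22827=179487 | T(11,7)=22827+7·5880=63987 | T(11,8)=5880+8·750=11880
i=12: T(12,7)=179487+7·63987=627396 | T(12,8)=63987+8·11880=159027
Read S(12,7) = 627396, S(12,8) = 159027.

627396, 159027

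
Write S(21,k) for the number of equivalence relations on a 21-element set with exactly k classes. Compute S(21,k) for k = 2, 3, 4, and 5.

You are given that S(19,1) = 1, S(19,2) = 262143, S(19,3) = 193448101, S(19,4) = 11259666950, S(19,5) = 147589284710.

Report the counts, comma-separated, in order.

1048575, 1742343625, 181509070050, 3791262568401

row 20: T[20][1]=1·1+0=1  T[20][2]=2·262143+1=524287  T[20][3]=3·193448101+262143=580606446  T[20][4]=4·11259666950+193448101=45232115901  T[20][5]=5·147589284710+11259666950=749206090500
row 21: T[21][2]=2·524287+1=1048575  T[21][3]=3·580606446+524287=1742343625  T[21][4]=4·45232115901+580606446=181509070050  T[21][5]=5·749206090500+45232115901=3791262568401
Read S(21,2) = 1048575, S(21,3) = 1742343625, S(21,4) = 181509070050, S(21,5) = 3791262568401.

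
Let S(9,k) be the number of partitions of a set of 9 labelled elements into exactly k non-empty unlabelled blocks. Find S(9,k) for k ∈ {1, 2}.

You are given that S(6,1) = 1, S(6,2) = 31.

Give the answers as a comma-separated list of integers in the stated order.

1, 255

@7  (7,1):1·1+0→1, (7,2):31·2+1→63
@8  (8,1):1·1+0→1, (8,2):63·2+1→127
@9  (9,1):1·1+0→1, (9,2):127·2+1→255
Read S(9,1) = 1, S(9,2) = 255.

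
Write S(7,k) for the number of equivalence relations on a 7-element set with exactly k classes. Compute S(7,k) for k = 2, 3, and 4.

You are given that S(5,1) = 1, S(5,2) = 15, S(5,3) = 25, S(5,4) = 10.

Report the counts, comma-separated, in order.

[6] T[6,1]:1*1+0=1 · T[6,2]:2*15+1=31 · T[6,3]:3*25+15=90 · T[6,4]:4*10+25=65
[7] T[7,2]:2*31+1=63 · T[7,3]:3*90+31=301 · T[7,4]:4*65+90=350
Read S(7,2) = 63, S(7,3) = 301, S(7,4) = 350.

63, 301, 350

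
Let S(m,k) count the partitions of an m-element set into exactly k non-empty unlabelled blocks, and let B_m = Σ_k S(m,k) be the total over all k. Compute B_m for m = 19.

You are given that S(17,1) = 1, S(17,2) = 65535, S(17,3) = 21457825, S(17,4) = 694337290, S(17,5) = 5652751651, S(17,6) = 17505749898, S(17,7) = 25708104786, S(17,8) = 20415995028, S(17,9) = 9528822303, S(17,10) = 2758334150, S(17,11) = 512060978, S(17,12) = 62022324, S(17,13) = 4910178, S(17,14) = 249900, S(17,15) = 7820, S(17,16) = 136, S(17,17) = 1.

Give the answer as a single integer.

5832742205057

i=18: T(18,1)=0+1·1=1 | T(18,2)=1+2·65535=131071 | T(18,3)=65535+3·21457825=64439010 | T(18,4)=21457825+4·694337290=2798806985 | T(18,5)=694337290+5·5652751651=28958095545 | T(18,6)=5652751651+6·17505749898=110687251039 | T(18,7)=17505749898+7·25708104786=197462483400 | T(18,8)=25708104786+8·20415995028=189036065010 | T(18,9)=20415995028+9·9528822303=106175395755 | T(18,10)=9528822303+10·2758334150=37112163803 | T(18,11)=2758334150+11·512060978=8391004908 | T(18,12)=512060978+12·62022324=1256328866 | T(18,13)=62022324+13·4910178=125854638 | T(18,14)=4910178+14·249900=8408778 | T(18,15)=249900+15·7820=367200 | T(18,16)=7820+16·136=9996 | T(18,17)=136+17·1=153 | T(18,18)=1+18·0=1
i=19: T(19,1)=0+1·1=1 | T(19,2)=1+2·131071=262143 | T(19,3)=131071+3·64439010=193448101 | T(19,4)=64439010+4·2798806985=11259666950 | T(19,5)=2798806985+5·28958095545=147589284710 | T(19,6)=28958095545+6·110687251039=693081601779 | T(19,7)=110687251039+7·197462483400=1492924634839 | T(19,8)=197462483400+8·189036065010=1709751003480 | T(19,9)=189036065010+9·106175395755=1144614626805 | T(19,10)=106175395755+10·37112163803=477297033785 | T(19,11)=37112163803+11·8391004908=129413217791 | T(19,12)=8391004908+12·1256328866=23466951300 | T(19,13)=1256328866+13·125854638=2892439160 | T(19,14)=125854638+14·8408778=243577530 | T(19,15)=8408778+15·367200=13916778 | T(19,16)=367200+16·9996=527136 | T(19,17)=9996+17·153=12597 | T(19,18)=153+18·1=171 | T(19,19)=1+19·0=1
B_19 = ΣS(19,k) = 1+262143+193448101+11259666950+147589284710+693081601779+1492924634839+1709751003480+1144614626805+477297033785+129413217791+23466951300+2892439160+243577530+13916778+527136+12597+171+1 = 5832742205057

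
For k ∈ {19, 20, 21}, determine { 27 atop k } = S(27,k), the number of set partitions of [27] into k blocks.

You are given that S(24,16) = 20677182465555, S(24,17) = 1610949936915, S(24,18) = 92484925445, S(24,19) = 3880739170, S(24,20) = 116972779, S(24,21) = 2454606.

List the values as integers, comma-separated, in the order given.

i=25: T(25,17)=20677182465555+17·1610949936915=48063331393110 | T(25,18)=1610949936915+18·92484925445=3275678594925 | T(25,19)=92484925445+19·3880739170=166218969675 | T(25,20)=3880739170+20·116972779=6220194750 | T(25,21)=116972779+21·2454606=168519505
i=26: T(26,18)=48063331393110+18·3275678594925=107025546101760 | T(26,19)=3275678594925+19·166218969675=6433839018750 | T(26,20)=166218969675+20·6220194750=290622864675 | T(26,21)=6220194750+21·168519505=9759104355
i=27: T(27,19)=107025546101760+19·6433839018750=229268487458010 | T(27,20)=6433839018750+20·290622864675=12246296312250 | T(27,21)=290622864675+21·9759104355=495564056130
Read S(27,19) = 229268487458010, S(27,20) = 12246296312250, S(27,21) = 495564056130.

229268487458010, 12246296312250, 495564056130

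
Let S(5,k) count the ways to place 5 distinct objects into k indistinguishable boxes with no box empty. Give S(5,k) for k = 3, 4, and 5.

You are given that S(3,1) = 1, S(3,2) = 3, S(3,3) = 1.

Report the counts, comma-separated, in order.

25, 10, 1

[4] T[4,2]:2*3+1=7 · T[4,3]:3*1+3=6 · T[4,4]:4*0+1=1
[5] T[5,3]:3*6+7=25 · T[5,4]:4*1+6=10 · T[5,5]:5*0+1=1
Read S(5,3) = 25, S(5,4) = 10, S(5,5) = 1.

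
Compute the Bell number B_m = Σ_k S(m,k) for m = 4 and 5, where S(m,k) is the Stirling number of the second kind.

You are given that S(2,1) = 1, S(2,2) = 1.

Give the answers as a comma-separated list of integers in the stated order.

[3] T[3,1]:1*1+0=1 · T[3,2]:2*1+1=3 · T[3,3]:3*0+1=1
[4] T[4,1]:1*1+0=1 · T[4,2]:2*3+1=7 · T[4,3]:3*1+3=6 · T[4,4]:4*0+1=1
[5] T[5,1]:1*1+0=1 · T[5,2]:2*7+1=15 · T[5,3]:3*6+7=25 · T[5,4]:4*1+6=10 · T[5,5]:5*0+1=1
B_4 = ΣS(4,k) = 1+7+6+1 = 15
B_5 = ΣS(5,k) = 1+15+25+10+1 = 52

15, 52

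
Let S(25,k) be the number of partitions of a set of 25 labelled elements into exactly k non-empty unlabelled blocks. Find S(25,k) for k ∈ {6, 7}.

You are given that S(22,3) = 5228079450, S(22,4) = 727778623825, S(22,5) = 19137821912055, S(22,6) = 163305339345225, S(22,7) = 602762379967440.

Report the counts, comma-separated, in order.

i=23: T(23,4)=5228079450+4·727778623825=2916342574750 | T(23,5)=727778623825+5·19137821912055=96416888184100 | T(23,6)=19137821912055+6·163305339345225=998969857983405 | T(23,7)=163305339345225+7·602762379967440=4382641999117305
i=24: T(24,5)=2916342574750+5·96416888184100=485000783495250 | T(24,6)=96416888184100+6·998969857983405=6090236036084530 | T(24,7)=998969857983405+7·4382641999117305=31677463851804540
i=25: T(25,6)=485000783495250+6·6090236036084530=37026417000002430 | T(25,7)=6090236036084530+7·31677463851804540=227832482998716310
Read S(25,6) = 37026417000002430, S(25,7) = 227832482998716310.

37026417000002430, 227832482998716310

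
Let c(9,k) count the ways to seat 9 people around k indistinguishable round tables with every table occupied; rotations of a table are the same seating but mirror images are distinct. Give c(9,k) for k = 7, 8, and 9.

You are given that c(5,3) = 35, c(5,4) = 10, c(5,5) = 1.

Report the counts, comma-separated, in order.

r6: T_6,4=5×10+35=85; T_6,5=5×1+10=15; T_6,6=5×0+1=1
r7: T_7,5=6×15+85=175; T_7,6=6×1+15=21; T_7,7=6×0+1=1
r8: T_8,6=7×21+175=322; T_8,7=7×1+21=28; T_8,8=7×0+1=1
r9: T_9,7=8×28+322=546; T_9,8=8×1+28=36; T_9,9=8×0+1=1
Read c(9,7) = 546, c(9,8) = 36, c(9,9) = 1.

546, 36, 1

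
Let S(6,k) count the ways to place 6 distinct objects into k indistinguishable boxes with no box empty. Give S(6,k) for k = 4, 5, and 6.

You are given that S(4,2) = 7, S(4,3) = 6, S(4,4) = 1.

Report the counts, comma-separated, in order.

65, 15, 1

[5] T[5,3]:3*6+7=25 · T[5,4]:4*1+6=10 · T[5,5]:5*0+1=1
[6] T[6,4]:4*10+25=65 · T[6,5]:5*1+10=15 · T[6,6]:6*0+1=1
Read S(6,4) = 65, S(6,5) = 15, S(6,6) = 1.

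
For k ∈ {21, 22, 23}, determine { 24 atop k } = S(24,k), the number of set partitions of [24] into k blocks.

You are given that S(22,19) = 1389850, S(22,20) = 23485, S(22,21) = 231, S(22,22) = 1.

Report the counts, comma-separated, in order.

r23: T_23,20=20×23485+1389850=1859550; T_23,21=21×231+23485=28336; T_23,22=22×1+231=253; T_23,23=23×0+1=1
r24: T_24,21=21×28336+1859550=2454606; T_24,22=22×253+28336=33902; T_24,23=23×1+253=276
Read S(24,21) = 2454606, S(24,22) = 33902, S(24,23) = 276.

2454606, 33902, 276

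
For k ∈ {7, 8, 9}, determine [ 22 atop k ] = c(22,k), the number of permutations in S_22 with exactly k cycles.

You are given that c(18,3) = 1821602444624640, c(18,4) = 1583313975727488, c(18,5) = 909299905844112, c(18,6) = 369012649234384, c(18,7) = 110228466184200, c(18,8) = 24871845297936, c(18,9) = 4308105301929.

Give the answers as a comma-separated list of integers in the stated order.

[19] T[19,4]:18*1583313975727488+1821602444624640=30321254007719424 · T[19,5]:18*909299905844112+1583313975727488=17950712280921504 · T[19,6]:18*369012649234384+909299905844112=7551527592063024 · T[19,7]:18*110228466184200+369012649234384=2353125040549984 · T[19,8]:18*24871845297936+110228466184200=557921681547048 · T[19,9]:18*4308105301929+24871845297936=102417740732658
[20] T[20,5]:19*17950712280921504+30321254007719424=371384787345228000 · T[20,6]:19*7551527592063024+17950712280921504=161429736530118960 · T[20,7]:19*2353125040549984+7551527592063024=52260903362512720 · T[20,8]:19*557921681547048+2353125040549984=12953636989943896 · T[20,9]:19*102417740732658+557921681547048=2503858755467550
[21] T[21,6]:20*161429736530118960+371384787345228000=3599979517947607200 · T[21,7]:20*52260903362512720+161429736530118960=1206647803780373360 · T[21,8]:20*12953636989943896+52260903362512720=311333643161390640 · T[21,9]:20*2503858755467550+12953636989943896=63030812099294896
[22] T[22,7]:21*1206647803780373360+3599979517947607200=28939583397335447760 · T[22,8]:21*311333643161390640+1206647803780373360=7744654310169576800 · T[22,9]:21*63030812099294896+311333643161390640=1634980697246583456
Read c(22,7) = 28939583397335447760, c(22,8) = 7744654310169576800, c(22,9) = 1634980697246583456.

28939583397335447760, 7744654310169576800, 1634980697246583456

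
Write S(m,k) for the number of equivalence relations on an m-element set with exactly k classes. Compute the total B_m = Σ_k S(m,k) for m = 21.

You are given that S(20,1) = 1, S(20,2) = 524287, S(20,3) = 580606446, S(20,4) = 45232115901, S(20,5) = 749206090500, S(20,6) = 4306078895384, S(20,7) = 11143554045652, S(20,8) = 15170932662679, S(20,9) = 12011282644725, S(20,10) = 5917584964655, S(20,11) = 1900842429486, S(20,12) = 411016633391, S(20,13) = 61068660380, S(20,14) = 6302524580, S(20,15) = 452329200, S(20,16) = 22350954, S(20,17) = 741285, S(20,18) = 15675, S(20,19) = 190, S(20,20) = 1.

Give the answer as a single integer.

@21  (21,1):1·1+0→1, (21,2):524287·2+1→1048575, (21,3):580606446·3+524287→1742343625, (21,4):45232115901·4+580606446→181509070050, (21,5):749206090500·5+45232115901→3791262568401, (21,6):4306078895384·6+749206090500→26585679462804, (21,7):11143554045652·7+4306078895384→82310957214948, (21,8):15170932662679·8+11143554045652→132511015347084, (21,9):12011282644725·9+15170932662679→123272476465204, (21,10):5917584964655·10+12011282644725→71187132291275, (21,11):1900842429486·11+5917584964655→26826851689001, (21,12):411016633391·12+1900842429486→6833042030178, (21,13):61068660380·13+411016633391→1204909218331, (21,14):6302524580·14+61068660380→149304004500, (21,15):452329200·15+6302524580→13087462580, (21,16):22350954·16+452329200→809944464, (21,17):741285·17+22350954→34952799, (21,18):15675·18+741285→1023435, (21,19):190·19+15675→19285, (21,20):1·20+190→210, (21,21):0·21+1→1
B_21 = ΣS(21,k) = 1+1048575+1742343625+181509070050+3791262568401+26585679462804+82310957214948+132511015347084+123272476465204+71187132291275+26826851689001+6833042030178+1204909218331+149304004500+13087462580+809944464+34952799+1023435+19285+210+1 = 474869816156751

474869816156751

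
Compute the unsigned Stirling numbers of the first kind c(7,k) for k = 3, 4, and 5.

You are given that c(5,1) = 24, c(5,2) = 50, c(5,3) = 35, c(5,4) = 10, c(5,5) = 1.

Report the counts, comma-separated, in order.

[6] T[6,2]:5*50+24=274 · T[6,3]:5*35+50=225 · T[6,4]:5*10+35=85 · T[6,5]:5*1+10=15
[7] T[7,3]:6*225+274=1624 · T[7,4]:6*85+225=735 · T[7,5]:6*15+85=175
Read c(7,3) = 1624, c(7,4) = 735, c(7,5) = 175.

1624, 735, 175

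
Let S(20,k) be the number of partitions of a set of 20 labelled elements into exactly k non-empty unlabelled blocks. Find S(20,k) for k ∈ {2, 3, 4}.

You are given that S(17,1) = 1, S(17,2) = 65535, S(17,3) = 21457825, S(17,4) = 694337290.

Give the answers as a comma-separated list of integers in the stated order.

524287, 580606446, 45232115901

@18  (18,1):1·1+0→1, (18,2):65535·2+1→131071, (18,3):21457825·3+65535→64439010, (18,4):694337290·4+21457825→2798806985
@19  (19,1):1·1+0→1, (19,2):131071·2+1→262143, (19,3):64439010·3+131071→193448101, (19,4):2798806985·4+64439010→11259666950
@20  (20,2):262143·2+1→524287, (20,3):193448101·3+262143→580606446, (20,4):11259666950·4+193448101→45232115901
Read S(20,2) = 524287, S(20,3) = 580606446, S(20,4) = 45232115901.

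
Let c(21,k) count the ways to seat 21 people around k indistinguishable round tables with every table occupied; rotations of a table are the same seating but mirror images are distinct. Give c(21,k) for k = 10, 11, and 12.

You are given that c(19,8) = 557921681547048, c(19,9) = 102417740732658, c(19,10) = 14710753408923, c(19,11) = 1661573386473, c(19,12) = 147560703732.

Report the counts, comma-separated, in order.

10142299865511450, 1307535010540395, 135585182899530

r20: T_20,9=19×102417740732658+557921681547048=2503858755467550; T_20,10=19×14710753408923+102417740732658=381922055502195; T_20,11=19×1661573386473+14710753408923=46280647751910; T_20,12=19×147560703732+1661573386473=4465226757381
r21: T_21,10=20×381922055502195+2503858755467550=10142299865511450; T_21,11=20×46280647751910+381922055502195=1307535010540395; T_21,12=20×4465226757381+46280647751910=135585182899530
Read c(21,10) = 10142299865511450, c(21,11) = 1307535010540395, c(21,12) = 135585182899530.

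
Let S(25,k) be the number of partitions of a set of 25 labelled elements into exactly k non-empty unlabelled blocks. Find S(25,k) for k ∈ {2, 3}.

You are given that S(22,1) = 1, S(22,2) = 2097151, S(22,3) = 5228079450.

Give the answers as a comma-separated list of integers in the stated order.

r23: T_23,1=1×1+0=1; T_23,2=2×2097151+1=4194303; T_23,3=3×5228079450+2097151=15686335501
r24: T_24,1=1×1+0=1; T_24,2=2×4194303+1=8388607; T_24,3=3×15686335501+4194303=47063200806
r25: T_25,2=2×8388607+1=16777215; T_25,3=3×47063200806+8388607=141197991025
Read S(25,2) = 16777215, S(25,3) = 141197991025.

16777215, 141197991025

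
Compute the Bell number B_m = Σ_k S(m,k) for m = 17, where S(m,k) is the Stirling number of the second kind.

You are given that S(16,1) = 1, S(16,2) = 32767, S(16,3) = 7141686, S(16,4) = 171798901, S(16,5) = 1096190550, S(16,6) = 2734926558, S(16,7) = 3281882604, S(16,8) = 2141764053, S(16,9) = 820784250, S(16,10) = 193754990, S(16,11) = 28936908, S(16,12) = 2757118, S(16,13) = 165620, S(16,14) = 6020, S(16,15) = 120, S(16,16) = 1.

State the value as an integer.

82864869804

i=17: T(17,1)=0+1·1=1 | T(17,2)=1+2·32767=65535 | T(17,3)=32767+3·7141686=21457825 | T(17,4)=7141686+4·171798901=694337290 | T(17,5)=171798901+5·1096190550=5652751651 | T(17,6)=1096190550+6·2734926558=17505749898 | T(17,7)=2734926558+7·3281882604=25708104786 | T(17,8)=3281882604+8·2141764053=20415995028 | T(17,9)=2141764053+9·820784250=9528822303 | T(17,10)=820784250+10·193754990=2758334150 | T(17,11)=193754990+11·28936908=512060978 | T(17,12)=28936908+12·2757118=62022324 | T(17,13)=2757118+13·165620=4910178 | T(17,14)=165620+14·6020=249900 | T(17,15)=6020+15·120=7820 | T(17,16)=120+16·1=136 | T(17,17)=1+17·0=1
B_17 = ΣS(17,k) = 1+65535+21457825+694337290+5652751651+17505749898+25708104786+20415995028+9528822303+2758334150+512060978+62022324+4910178+249900+7820+136+1 = 82864869804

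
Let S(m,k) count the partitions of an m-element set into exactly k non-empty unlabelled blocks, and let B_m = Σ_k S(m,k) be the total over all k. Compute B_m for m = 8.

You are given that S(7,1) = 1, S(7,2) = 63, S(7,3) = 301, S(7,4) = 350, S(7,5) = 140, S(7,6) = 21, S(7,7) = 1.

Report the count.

4140

[8] T[8,1]:1*1+0=1 · T[8,2]:2*63+1=127 · T[8,3]:3*301+63=966 · T[8,4]:4*350+301=1701 · T[8,5]:5*140+350=1050 · T[8,6]:6*21+140=266 · T[8,7]:7*1+21=28 · T[8,8]:8*0+1=1
B_8 = ΣS(8,k) = 1+127+966+1701+1050+266+28+1 = 4140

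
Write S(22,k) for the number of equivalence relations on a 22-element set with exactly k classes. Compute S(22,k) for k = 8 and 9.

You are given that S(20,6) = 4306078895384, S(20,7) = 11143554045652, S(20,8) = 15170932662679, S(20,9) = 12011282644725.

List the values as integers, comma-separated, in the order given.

row 21: T[21][7]=7·11143554045652+4306078895384=82310957214948  T[21][8]=8·15170932662679+11143554045652=132511015347084  T[21][9]=9·12011282644725+15170932662679=123272476465204
row 22: T[22][8]=8·132511015347084+82310957214948=1142399079991620  T[22][9]=9·123272476465204+132511015347084=1241963303533920
Read S(22,8) = 1142399079991620, S(22,9) = 1241963303533920.

1142399079991620, 1241963303533920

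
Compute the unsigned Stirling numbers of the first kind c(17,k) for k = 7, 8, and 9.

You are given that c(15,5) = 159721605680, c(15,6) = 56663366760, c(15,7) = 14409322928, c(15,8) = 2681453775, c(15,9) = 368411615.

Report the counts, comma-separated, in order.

5374523477960, 1146901283528, 185953177553

row 16: T[16][6]=15·56663366760+159721605680=1009672107080  T[16][7]=15·14409322928+56663366760=272803210680  T[16][8]=15·2681453775+14409322928=54631129553  T[16][9]=15·368411615+2681453775=8207628000
row 17: T[17][7]=16·272803210680+1009672107080=5374523477960  T[17][8]=16·54631129553+272803210680=1146901283528  T[17][9]=16·8207628000+54631129553=185953177553
Read c(17,7) = 5374523477960, c(17,8) = 1146901283528, c(17,9) = 185953177553.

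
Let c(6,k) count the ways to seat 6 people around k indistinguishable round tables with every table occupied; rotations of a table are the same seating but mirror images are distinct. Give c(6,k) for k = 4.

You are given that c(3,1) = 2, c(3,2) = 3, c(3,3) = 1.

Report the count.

85

@4  (4,2):3·3+2→11, (4,3):1·3+3→6, (4,4):0·3+1→1
@5  (5,3):6·4+11→35, (5,4):1·4+6→10
@6  (6,4):10·5+35→85
Read c(6,4) = 85.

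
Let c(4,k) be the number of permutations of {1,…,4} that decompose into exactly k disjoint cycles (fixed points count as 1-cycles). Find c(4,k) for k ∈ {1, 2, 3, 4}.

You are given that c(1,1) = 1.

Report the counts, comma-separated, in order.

i=2: T(2,1)=0+1·1=1 | T(2,2)=1+1·0=1
i=3: T(3,1)=0+2·1=2 | T(3,2)=1+2·1=3 | T(3,3)=1+2·0=1
i=4: T(4,1)=0+3·2=6 | T(4,2)=2+3·3=11 | T(4,3)=3+3·1=6 | T(4,4)=1+3·0=1
Read c(4,1) = 6, c(4,2) = 11, c(4,3) = 6, c(4,4) = 1.

6, 11, 6, 1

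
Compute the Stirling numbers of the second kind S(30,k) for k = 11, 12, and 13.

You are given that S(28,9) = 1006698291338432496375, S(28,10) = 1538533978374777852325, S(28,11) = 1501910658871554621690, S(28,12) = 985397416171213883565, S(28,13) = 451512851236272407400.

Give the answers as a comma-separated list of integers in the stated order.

215047101560666876619690, 177979707061075333384555, 102442517922081938561415

row 29: T[29][10]=10·1538533978374777852325+1006698291338432496375=16392038075086211019625  T[29][11]=11·1501910658871554621690+1538533978374777852325=18059551225961878690915  T[29][12]=12·985397416171213883565+1501910658871554621690=13326679652926121224470  T[29][13]=13·451512851236272407400+985397416171213883565=6855064482242755179765
row 30: T[30][11]=11·18059551225961878690915+16392038075086211019625=215047101560666876619690  T[30][12]=12·13326679652926121224470+18059551225961878690915=177979707061075333384555  T[30][13]=13·6855064482242755179765+13326679652926121224470=102442517922081938561415
Read S(30,11) = 215047101560666876619690, S(30,12) = 177979707061075333384555, S(30,13) = 102442517922081938561415.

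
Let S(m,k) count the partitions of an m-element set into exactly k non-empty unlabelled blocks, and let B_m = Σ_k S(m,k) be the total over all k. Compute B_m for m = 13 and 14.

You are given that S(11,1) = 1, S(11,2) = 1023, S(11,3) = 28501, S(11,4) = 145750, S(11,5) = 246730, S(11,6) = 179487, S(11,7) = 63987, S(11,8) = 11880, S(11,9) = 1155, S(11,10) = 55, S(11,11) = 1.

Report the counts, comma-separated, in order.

r12: T_12,1=1×1+0=1; T_12,2=2×1023+1=2047; T_12,3=3×28501+1023=86526; T_12,4=4×145750+28501=611501; T_12,5=5×246730+145750=1379400; T_12,6=6×179487+246730=1323652; T_12,7=7×63987+179487=627396; T_12,8=8×11880+63987=159027; T_12,9=9×1155+11880=22275; T_12,10=10×55+1155=1705; T_12,11=11×1+55=66; T_12,12=12×0+1=1
r13: T_13,1=1×1+0=1; T_13,2=2×2047+1=4095; T_13,3=3×86526+2047=261625; T_13,4=4×611501+86526=2532530; T_13,5=5×1379400+611501=7508501; T_13,6=6×1323652+1379400=9321312; T_13,7=7×627396+1323652=5715424; T_13,8=8×159027+627396=1899612; T_13,9=9×22275+159027=359502; T_13,10=10×1705+22275=39325; T_13,11=11×66+1705=2431; T_13,12=12×1+66=78; T_13,13=13×0+1=1
r14: T_14,1=1×1+0=1; T_14,2=2×4095+1=8191; T_14,3=3×261625+4095=788970; T_14,4=4×2532530+261625=10391745; T_14,5=5×7508501+2532530=40075035; T_14,6=6×9321312+7508501=63436373; T_14,7=7×5715424+9321312=49329280; T_14,8=8×1899612+5715424=20912320; T_14,9=9×359502+1899612=5135130; T_14,10=10×39325+359502=752752; T_14,11=11×2431+39325=66066; T_14,12=12×78+2431=3367; T_14,13=13×1+78=91; T_14,14=14×0+1=1
B_13 = ΣS(13,k) = 1+4095+261625+2532530+7508501+9321312+5715424+1899612+359502+39325+2431+78+1 = 27644437
B_14 = ΣS(14,k) = 1+8191+788970+10391745+40075035+63436373+49329280+20912320+5135130+752752+66066+3367+91+1 = 190899322

27644437, 190899322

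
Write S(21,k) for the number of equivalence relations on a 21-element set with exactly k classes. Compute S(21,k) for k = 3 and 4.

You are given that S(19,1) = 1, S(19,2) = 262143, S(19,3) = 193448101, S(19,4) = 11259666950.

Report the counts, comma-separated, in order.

1742343625, 181509070050

row 20: T[20][2]=2·262143+1=524287  T[20][3]=3·193448101+262143=580606446  T[20][4]=4·11259666950+193448101=45232115901
row 21: T[21][3]=3·580606446+524287=1742343625  T[21][4]=4·45232115901+580606446=181509070050
Read S(21,3) = 1742343625, S(21,4) = 181509070050.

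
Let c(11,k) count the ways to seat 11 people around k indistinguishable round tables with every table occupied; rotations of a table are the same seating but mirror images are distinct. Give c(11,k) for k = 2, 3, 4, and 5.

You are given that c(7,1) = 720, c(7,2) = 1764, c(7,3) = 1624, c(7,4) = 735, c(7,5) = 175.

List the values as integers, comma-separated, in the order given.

i=8: T(8,1)=0+7·720=5040 | T(8,2)=720+7·1764=13068 | T(8,3)=1764+7·1624=13132 | T(8,4)=1624+7·735=6769 | T(8,5)=735+7·175=1960
i=9: T(9,1)=0+8·5040=40320 | T(9,2)=5040+8·13068=109584 | T(9,3)=13068+8·13132=118124 | T(9,4)=13132+8·6769=67284 | T(9,5)=6769+8·1960=22449
i=10: T(10,1)=0+9·40320=362880 | T(10,2)=40320+9·109584=1026576 | T(10,3)=109584+9·118124=1172700 | T(10,4)=118124+9·67284=723680 | T(10,5)=67284+9·22449=269325
i=11: T(11,2)=362880+10·1026576=10628640 | T(11,3)=1026576+10·1172700=12753576 | T(11,4)=1172700+10·723680=8409500 | T(11,5)=723680+10·269325=3416930
Read c(11,2) = 10628640, c(11,3) = 12753576, c(11,4) = 8409500, c(11,5) = 3416930.

10628640, 12753576, 8409500, 3416930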